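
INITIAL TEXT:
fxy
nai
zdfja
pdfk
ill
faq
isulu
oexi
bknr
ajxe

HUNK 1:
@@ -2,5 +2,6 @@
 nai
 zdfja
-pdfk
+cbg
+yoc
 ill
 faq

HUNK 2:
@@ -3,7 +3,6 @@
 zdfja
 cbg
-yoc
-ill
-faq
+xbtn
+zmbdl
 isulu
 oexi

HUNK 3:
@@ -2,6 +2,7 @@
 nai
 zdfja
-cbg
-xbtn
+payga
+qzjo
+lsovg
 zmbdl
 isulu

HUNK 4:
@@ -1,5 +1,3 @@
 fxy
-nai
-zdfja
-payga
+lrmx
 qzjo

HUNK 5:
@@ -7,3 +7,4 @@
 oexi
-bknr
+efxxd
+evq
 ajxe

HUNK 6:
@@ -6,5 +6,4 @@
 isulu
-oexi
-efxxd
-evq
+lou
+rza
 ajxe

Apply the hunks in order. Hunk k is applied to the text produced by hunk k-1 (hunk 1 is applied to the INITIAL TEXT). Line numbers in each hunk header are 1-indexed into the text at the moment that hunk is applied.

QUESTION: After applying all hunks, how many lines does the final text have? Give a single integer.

Answer: 9

Derivation:
Hunk 1: at line 2 remove [pdfk] add [cbg,yoc] -> 11 lines: fxy nai zdfja cbg yoc ill faq isulu oexi bknr ajxe
Hunk 2: at line 3 remove [yoc,ill,faq] add [xbtn,zmbdl] -> 10 lines: fxy nai zdfja cbg xbtn zmbdl isulu oexi bknr ajxe
Hunk 3: at line 2 remove [cbg,xbtn] add [payga,qzjo,lsovg] -> 11 lines: fxy nai zdfja payga qzjo lsovg zmbdl isulu oexi bknr ajxe
Hunk 4: at line 1 remove [nai,zdfja,payga] add [lrmx] -> 9 lines: fxy lrmx qzjo lsovg zmbdl isulu oexi bknr ajxe
Hunk 5: at line 7 remove [bknr] add [efxxd,evq] -> 10 lines: fxy lrmx qzjo lsovg zmbdl isulu oexi efxxd evq ajxe
Hunk 6: at line 6 remove [oexi,efxxd,evq] add [lou,rza] -> 9 lines: fxy lrmx qzjo lsovg zmbdl isulu lou rza ajxe
Final line count: 9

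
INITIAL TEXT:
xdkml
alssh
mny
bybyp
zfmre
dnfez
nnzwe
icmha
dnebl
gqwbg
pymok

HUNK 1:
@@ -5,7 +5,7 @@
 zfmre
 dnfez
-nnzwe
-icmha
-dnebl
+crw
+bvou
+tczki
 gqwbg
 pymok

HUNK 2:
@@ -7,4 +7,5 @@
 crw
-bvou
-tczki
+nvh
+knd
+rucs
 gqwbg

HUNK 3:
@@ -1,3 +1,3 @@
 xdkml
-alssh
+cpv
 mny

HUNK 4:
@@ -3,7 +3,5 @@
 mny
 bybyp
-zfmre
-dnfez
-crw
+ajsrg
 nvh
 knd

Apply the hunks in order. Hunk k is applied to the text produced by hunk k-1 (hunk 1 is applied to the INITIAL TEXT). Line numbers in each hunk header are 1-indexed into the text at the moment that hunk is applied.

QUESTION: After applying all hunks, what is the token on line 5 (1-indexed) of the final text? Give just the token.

Hunk 1: at line 5 remove [nnzwe,icmha,dnebl] add [crw,bvou,tczki] -> 11 lines: xdkml alssh mny bybyp zfmre dnfez crw bvou tczki gqwbg pymok
Hunk 2: at line 7 remove [bvou,tczki] add [nvh,knd,rucs] -> 12 lines: xdkml alssh mny bybyp zfmre dnfez crw nvh knd rucs gqwbg pymok
Hunk 3: at line 1 remove [alssh] add [cpv] -> 12 lines: xdkml cpv mny bybyp zfmre dnfez crw nvh knd rucs gqwbg pymok
Hunk 4: at line 3 remove [zfmre,dnfez,crw] add [ajsrg] -> 10 lines: xdkml cpv mny bybyp ajsrg nvh knd rucs gqwbg pymok
Final line 5: ajsrg

Answer: ajsrg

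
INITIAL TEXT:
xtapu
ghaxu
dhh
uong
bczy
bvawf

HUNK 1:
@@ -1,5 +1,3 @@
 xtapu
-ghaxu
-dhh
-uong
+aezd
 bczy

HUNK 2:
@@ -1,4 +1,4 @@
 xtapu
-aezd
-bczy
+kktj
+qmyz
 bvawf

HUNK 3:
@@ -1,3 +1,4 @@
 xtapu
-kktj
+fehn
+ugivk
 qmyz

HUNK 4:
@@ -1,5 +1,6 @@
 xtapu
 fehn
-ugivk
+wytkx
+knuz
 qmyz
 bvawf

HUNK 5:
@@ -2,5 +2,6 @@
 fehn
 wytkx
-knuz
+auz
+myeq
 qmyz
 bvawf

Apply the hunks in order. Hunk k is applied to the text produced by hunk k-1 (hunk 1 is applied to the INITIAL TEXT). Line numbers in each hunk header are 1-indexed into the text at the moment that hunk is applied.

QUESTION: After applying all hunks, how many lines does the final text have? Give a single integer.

Hunk 1: at line 1 remove [ghaxu,dhh,uong] add [aezd] -> 4 lines: xtapu aezd bczy bvawf
Hunk 2: at line 1 remove [aezd,bczy] add [kktj,qmyz] -> 4 lines: xtapu kktj qmyz bvawf
Hunk 3: at line 1 remove [kktj] add [fehn,ugivk] -> 5 lines: xtapu fehn ugivk qmyz bvawf
Hunk 4: at line 1 remove [ugivk] add [wytkx,knuz] -> 6 lines: xtapu fehn wytkx knuz qmyz bvawf
Hunk 5: at line 2 remove [knuz] add [auz,myeq] -> 7 lines: xtapu fehn wytkx auz myeq qmyz bvawf
Final line count: 7

Answer: 7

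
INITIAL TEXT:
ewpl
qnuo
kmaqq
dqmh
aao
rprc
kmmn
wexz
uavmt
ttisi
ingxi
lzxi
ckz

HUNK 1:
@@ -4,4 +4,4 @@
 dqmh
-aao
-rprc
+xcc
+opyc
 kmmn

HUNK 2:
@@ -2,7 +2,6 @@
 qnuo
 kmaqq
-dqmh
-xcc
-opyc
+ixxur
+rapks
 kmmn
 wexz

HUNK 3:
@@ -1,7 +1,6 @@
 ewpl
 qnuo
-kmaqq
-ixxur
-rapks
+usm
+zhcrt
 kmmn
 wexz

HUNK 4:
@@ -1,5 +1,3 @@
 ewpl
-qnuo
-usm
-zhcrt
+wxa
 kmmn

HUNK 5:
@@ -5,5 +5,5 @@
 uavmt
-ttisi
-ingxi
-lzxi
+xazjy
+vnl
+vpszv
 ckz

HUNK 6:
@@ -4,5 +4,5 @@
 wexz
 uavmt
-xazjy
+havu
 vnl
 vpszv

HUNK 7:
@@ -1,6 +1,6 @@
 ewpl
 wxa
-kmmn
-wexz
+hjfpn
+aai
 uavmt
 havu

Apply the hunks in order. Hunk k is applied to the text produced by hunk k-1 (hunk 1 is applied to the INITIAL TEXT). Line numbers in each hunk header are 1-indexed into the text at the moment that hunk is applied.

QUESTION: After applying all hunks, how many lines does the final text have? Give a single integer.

Hunk 1: at line 4 remove [aao,rprc] add [xcc,opyc] -> 13 lines: ewpl qnuo kmaqq dqmh xcc opyc kmmn wexz uavmt ttisi ingxi lzxi ckz
Hunk 2: at line 2 remove [dqmh,xcc,opyc] add [ixxur,rapks] -> 12 lines: ewpl qnuo kmaqq ixxur rapks kmmn wexz uavmt ttisi ingxi lzxi ckz
Hunk 3: at line 1 remove [kmaqq,ixxur,rapks] add [usm,zhcrt] -> 11 lines: ewpl qnuo usm zhcrt kmmn wexz uavmt ttisi ingxi lzxi ckz
Hunk 4: at line 1 remove [qnuo,usm,zhcrt] add [wxa] -> 9 lines: ewpl wxa kmmn wexz uavmt ttisi ingxi lzxi ckz
Hunk 5: at line 5 remove [ttisi,ingxi,lzxi] add [xazjy,vnl,vpszv] -> 9 lines: ewpl wxa kmmn wexz uavmt xazjy vnl vpszv ckz
Hunk 6: at line 4 remove [xazjy] add [havu] -> 9 lines: ewpl wxa kmmn wexz uavmt havu vnl vpszv ckz
Hunk 7: at line 1 remove [kmmn,wexz] add [hjfpn,aai] -> 9 lines: ewpl wxa hjfpn aai uavmt havu vnl vpszv ckz
Final line count: 9

Answer: 9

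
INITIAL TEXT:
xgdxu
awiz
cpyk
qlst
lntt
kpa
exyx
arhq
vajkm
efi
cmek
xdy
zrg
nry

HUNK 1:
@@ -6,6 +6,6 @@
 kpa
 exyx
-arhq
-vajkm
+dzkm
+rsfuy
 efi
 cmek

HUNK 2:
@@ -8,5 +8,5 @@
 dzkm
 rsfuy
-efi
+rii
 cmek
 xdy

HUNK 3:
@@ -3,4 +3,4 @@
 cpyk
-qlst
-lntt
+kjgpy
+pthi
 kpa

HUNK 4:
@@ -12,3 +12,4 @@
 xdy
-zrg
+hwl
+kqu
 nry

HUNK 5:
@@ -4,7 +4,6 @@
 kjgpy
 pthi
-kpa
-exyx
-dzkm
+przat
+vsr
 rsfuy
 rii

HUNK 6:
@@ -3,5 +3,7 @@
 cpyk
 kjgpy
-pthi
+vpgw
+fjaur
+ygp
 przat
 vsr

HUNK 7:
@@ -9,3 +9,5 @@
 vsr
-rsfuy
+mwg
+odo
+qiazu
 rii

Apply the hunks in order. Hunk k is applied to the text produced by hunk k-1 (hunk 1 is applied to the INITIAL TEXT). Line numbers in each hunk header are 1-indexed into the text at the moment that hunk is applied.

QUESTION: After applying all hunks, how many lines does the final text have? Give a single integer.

Answer: 18

Derivation:
Hunk 1: at line 6 remove [arhq,vajkm] add [dzkm,rsfuy] -> 14 lines: xgdxu awiz cpyk qlst lntt kpa exyx dzkm rsfuy efi cmek xdy zrg nry
Hunk 2: at line 8 remove [efi] add [rii] -> 14 lines: xgdxu awiz cpyk qlst lntt kpa exyx dzkm rsfuy rii cmek xdy zrg nry
Hunk 3: at line 3 remove [qlst,lntt] add [kjgpy,pthi] -> 14 lines: xgdxu awiz cpyk kjgpy pthi kpa exyx dzkm rsfuy rii cmek xdy zrg nry
Hunk 4: at line 12 remove [zrg] add [hwl,kqu] -> 15 lines: xgdxu awiz cpyk kjgpy pthi kpa exyx dzkm rsfuy rii cmek xdy hwl kqu nry
Hunk 5: at line 4 remove [kpa,exyx,dzkm] add [przat,vsr] -> 14 lines: xgdxu awiz cpyk kjgpy pthi przat vsr rsfuy rii cmek xdy hwl kqu nry
Hunk 6: at line 3 remove [pthi] add [vpgw,fjaur,ygp] -> 16 lines: xgdxu awiz cpyk kjgpy vpgw fjaur ygp przat vsr rsfuy rii cmek xdy hwl kqu nry
Hunk 7: at line 9 remove [rsfuy] add [mwg,odo,qiazu] -> 18 lines: xgdxu awiz cpyk kjgpy vpgw fjaur ygp przat vsr mwg odo qiazu rii cmek xdy hwl kqu nry
Final line count: 18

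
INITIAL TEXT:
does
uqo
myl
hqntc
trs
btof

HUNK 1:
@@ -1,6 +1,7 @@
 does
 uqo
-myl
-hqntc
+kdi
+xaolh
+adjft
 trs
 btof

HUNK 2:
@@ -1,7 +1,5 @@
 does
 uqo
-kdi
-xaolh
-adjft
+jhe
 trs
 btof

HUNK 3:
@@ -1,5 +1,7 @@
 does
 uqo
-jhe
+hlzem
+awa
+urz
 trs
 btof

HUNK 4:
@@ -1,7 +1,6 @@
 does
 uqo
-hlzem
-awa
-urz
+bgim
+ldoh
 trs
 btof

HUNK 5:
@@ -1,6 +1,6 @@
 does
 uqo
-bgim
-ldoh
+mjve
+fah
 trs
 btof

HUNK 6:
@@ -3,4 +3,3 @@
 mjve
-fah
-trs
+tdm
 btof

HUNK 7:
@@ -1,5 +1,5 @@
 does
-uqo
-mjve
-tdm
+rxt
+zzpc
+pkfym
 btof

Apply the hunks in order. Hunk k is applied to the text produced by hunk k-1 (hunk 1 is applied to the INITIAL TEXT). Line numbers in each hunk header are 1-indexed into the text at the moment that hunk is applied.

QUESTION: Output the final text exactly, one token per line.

Answer: does
rxt
zzpc
pkfym
btof

Derivation:
Hunk 1: at line 1 remove [myl,hqntc] add [kdi,xaolh,adjft] -> 7 lines: does uqo kdi xaolh adjft trs btof
Hunk 2: at line 1 remove [kdi,xaolh,adjft] add [jhe] -> 5 lines: does uqo jhe trs btof
Hunk 3: at line 1 remove [jhe] add [hlzem,awa,urz] -> 7 lines: does uqo hlzem awa urz trs btof
Hunk 4: at line 1 remove [hlzem,awa,urz] add [bgim,ldoh] -> 6 lines: does uqo bgim ldoh trs btof
Hunk 5: at line 1 remove [bgim,ldoh] add [mjve,fah] -> 6 lines: does uqo mjve fah trs btof
Hunk 6: at line 3 remove [fah,trs] add [tdm] -> 5 lines: does uqo mjve tdm btof
Hunk 7: at line 1 remove [uqo,mjve,tdm] add [rxt,zzpc,pkfym] -> 5 lines: does rxt zzpc pkfym btof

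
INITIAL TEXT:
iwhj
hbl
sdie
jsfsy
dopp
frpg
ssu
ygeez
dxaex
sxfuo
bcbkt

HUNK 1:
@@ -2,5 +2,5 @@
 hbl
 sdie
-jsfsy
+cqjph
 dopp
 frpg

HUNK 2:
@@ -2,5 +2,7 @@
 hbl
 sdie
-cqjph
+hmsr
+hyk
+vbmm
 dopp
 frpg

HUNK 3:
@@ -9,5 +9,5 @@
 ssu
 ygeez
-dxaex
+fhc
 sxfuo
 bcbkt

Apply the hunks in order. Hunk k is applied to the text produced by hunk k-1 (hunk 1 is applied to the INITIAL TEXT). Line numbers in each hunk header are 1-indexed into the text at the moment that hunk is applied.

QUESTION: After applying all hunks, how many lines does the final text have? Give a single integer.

Hunk 1: at line 2 remove [jsfsy] add [cqjph] -> 11 lines: iwhj hbl sdie cqjph dopp frpg ssu ygeez dxaex sxfuo bcbkt
Hunk 2: at line 2 remove [cqjph] add [hmsr,hyk,vbmm] -> 13 lines: iwhj hbl sdie hmsr hyk vbmm dopp frpg ssu ygeez dxaex sxfuo bcbkt
Hunk 3: at line 9 remove [dxaex] add [fhc] -> 13 lines: iwhj hbl sdie hmsr hyk vbmm dopp frpg ssu ygeez fhc sxfuo bcbkt
Final line count: 13

Answer: 13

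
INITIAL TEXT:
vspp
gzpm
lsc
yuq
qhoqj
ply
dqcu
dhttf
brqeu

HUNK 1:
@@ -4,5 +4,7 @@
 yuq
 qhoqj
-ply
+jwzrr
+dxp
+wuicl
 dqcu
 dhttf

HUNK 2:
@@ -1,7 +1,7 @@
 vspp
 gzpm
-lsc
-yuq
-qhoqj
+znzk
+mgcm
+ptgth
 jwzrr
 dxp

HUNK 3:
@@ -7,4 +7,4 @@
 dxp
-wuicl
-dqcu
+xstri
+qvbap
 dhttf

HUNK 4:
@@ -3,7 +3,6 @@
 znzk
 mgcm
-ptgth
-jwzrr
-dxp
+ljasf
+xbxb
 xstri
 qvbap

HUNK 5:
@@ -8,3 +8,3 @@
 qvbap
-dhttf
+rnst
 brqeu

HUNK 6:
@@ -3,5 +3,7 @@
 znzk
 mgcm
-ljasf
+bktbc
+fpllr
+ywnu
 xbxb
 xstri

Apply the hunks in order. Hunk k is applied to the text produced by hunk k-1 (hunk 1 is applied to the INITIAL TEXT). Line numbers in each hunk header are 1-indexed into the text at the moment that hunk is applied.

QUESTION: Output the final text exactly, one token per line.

Answer: vspp
gzpm
znzk
mgcm
bktbc
fpllr
ywnu
xbxb
xstri
qvbap
rnst
brqeu

Derivation:
Hunk 1: at line 4 remove [ply] add [jwzrr,dxp,wuicl] -> 11 lines: vspp gzpm lsc yuq qhoqj jwzrr dxp wuicl dqcu dhttf brqeu
Hunk 2: at line 1 remove [lsc,yuq,qhoqj] add [znzk,mgcm,ptgth] -> 11 lines: vspp gzpm znzk mgcm ptgth jwzrr dxp wuicl dqcu dhttf brqeu
Hunk 3: at line 7 remove [wuicl,dqcu] add [xstri,qvbap] -> 11 lines: vspp gzpm znzk mgcm ptgth jwzrr dxp xstri qvbap dhttf brqeu
Hunk 4: at line 3 remove [ptgth,jwzrr,dxp] add [ljasf,xbxb] -> 10 lines: vspp gzpm znzk mgcm ljasf xbxb xstri qvbap dhttf brqeu
Hunk 5: at line 8 remove [dhttf] add [rnst] -> 10 lines: vspp gzpm znzk mgcm ljasf xbxb xstri qvbap rnst brqeu
Hunk 6: at line 3 remove [ljasf] add [bktbc,fpllr,ywnu] -> 12 lines: vspp gzpm znzk mgcm bktbc fpllr ywnu xbxb xstri qvbap rnst brqeu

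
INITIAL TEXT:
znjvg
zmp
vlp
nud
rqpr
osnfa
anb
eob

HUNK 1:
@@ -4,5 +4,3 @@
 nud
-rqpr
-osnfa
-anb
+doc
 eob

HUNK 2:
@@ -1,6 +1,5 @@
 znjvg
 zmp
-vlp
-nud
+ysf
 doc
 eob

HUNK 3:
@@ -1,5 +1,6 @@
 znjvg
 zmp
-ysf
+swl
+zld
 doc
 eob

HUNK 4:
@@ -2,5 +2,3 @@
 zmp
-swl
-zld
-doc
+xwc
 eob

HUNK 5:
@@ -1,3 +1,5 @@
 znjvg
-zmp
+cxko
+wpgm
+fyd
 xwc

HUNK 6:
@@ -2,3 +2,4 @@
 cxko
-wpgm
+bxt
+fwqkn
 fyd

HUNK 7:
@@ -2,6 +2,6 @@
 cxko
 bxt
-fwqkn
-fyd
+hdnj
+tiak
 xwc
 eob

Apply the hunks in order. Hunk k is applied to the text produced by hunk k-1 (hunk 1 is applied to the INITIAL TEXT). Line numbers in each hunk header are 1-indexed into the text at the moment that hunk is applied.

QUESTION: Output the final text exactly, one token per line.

Answer: znjvg
cxko
bxt
hdnj
tiak
xwc
eob

Derivation:
Hunk 1: at line 4 remove [rqpr,osnfa,anb] add [doc] -> 6 lines: znjvg zmp vlp nud doc eob
Hunk 2: at line 1 remove [vlp,nud] add [ysf] -> 5 lines: znjvg zmp ysf doc eob
Hunk 3: at line 1 remove [ysf] add [swl,zld] -> 6 lines: znjvg zmp swl zld doc eob
Hunk 4: at line 2 remove [swl,zld,doc] add [xwc] -> 4 lines: znjvg zmp xwc eob
Hunk 5: at line 1 remove [zmp] add [cxko,wpgm,fyd] -> 6 lines: znjvg cxko wpgm fyd xwc eob
Hunk 6: at line 2 remove [wpgm] add [bxt,fwqkn] -> 7 lines: znjvg cxko bxt fwqkn fyd xwc eob
Hunk 7: at line 2 remove [fwqkn,fyd] add [hdnj,tiak] -> 7 lines: znjvg cxko bxt hdnj tiak xwc eob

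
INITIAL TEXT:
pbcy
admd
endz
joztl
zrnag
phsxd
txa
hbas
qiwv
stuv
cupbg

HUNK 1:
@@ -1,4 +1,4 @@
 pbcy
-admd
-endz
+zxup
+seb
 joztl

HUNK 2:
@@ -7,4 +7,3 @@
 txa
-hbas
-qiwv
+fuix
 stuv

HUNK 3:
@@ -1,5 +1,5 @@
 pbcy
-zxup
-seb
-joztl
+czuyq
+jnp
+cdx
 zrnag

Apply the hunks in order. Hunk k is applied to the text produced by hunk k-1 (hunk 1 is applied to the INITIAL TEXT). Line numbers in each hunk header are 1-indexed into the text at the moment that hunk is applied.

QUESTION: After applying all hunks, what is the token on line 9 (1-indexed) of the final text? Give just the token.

Hunk 1: at line 1 remove [admd,endz] add [zxup,seb] -> 11 lines: pbcy zxup seb joztl zrnag phsxd txa hbas qiwv stuv cupbg
Hunk 2: at line 7 remove [hbas,qiwv] add [fuix] -> 10 lines: pbcy zxup seb joztl zrnag phsxd txa fuix stuv cupbg
Hunk 3: at line 1 remove [zxup,seb,joztl] add [czuyq,jnp,cdx] -> 10 lines: pbcy czuyq jnp cdx zrnag phsxd txa fuix stuv cupbg
Final line 9: stuv

Answer: stuv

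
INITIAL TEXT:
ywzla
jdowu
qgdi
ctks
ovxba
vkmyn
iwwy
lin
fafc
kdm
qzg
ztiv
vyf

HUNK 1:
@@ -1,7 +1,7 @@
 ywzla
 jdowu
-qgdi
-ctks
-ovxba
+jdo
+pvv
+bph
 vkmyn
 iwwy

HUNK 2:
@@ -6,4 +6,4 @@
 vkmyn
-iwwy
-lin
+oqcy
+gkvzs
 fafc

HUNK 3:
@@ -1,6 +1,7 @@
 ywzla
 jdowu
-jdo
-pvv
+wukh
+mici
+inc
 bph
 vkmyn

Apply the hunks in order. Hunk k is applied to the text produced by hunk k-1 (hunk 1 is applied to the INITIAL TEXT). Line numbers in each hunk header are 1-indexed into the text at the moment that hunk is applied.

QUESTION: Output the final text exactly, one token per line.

Hunk 1: at line 1 remove [qgdi,ctks,ovxba] add [jdo,pvv,bph] -> 13 lines: ywzla jdowu jdo pvv bph vkmyn iwwy lin fafc kdm qzg ztiv vyf
Hunk 2: at line 6 remove [iwwy,lin] add [oqcy,gkvzs] -> 13 lines: ywzla jdowu jdo pvv bph vkmyn oqcy gkvzs fafc kdm qzg ztiv vyf
Hunk 3: at line 1 remove [jdo,pvv] add [wukh,mici,inc] -> 14 lines: ywzla jdowu wukh mici inc bph vkmyn oqcy gkvzs fafc kdm qzg ztiv vyf

Answer: ywzla
jdowu
wukh
mici
inc
bph
vkmyn
oqcy
gkvzs
fafc
kdm
qzg
ztiv
vyf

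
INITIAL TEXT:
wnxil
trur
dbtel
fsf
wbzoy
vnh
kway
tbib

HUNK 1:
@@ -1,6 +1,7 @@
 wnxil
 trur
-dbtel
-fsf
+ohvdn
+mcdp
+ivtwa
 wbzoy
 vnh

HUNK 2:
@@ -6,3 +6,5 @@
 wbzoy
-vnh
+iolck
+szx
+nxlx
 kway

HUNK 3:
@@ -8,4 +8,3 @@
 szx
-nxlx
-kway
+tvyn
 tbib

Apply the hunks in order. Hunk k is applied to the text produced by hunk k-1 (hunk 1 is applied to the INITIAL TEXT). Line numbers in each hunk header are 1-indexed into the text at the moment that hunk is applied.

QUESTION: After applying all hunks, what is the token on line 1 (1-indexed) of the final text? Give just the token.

Answer: wnxil

Derivation:
Hunk 1: at line 1 remove [dbtel,fsf] add [ohvdn,mcdp,ivtwa] -> 9 lines: wnxil trur ohvdn mcdp ivtwa wbzoy vnh kway tbib
Hunk 2: at line 6 remove [vnh] add [iolck,szx,nxlx] -> 11 lines: wnxil trur ohvdn mcdp ivtwa wbzoy iolck szx nxlx kway tbib
Hunk 3: at line 8 remove [nxlx,kway] add [tvyn] -> 10 lines: wnxil trur ohvdn mcdp ivtwa wbzoy iolck szx tvyn tbib
Final line 1: wnxil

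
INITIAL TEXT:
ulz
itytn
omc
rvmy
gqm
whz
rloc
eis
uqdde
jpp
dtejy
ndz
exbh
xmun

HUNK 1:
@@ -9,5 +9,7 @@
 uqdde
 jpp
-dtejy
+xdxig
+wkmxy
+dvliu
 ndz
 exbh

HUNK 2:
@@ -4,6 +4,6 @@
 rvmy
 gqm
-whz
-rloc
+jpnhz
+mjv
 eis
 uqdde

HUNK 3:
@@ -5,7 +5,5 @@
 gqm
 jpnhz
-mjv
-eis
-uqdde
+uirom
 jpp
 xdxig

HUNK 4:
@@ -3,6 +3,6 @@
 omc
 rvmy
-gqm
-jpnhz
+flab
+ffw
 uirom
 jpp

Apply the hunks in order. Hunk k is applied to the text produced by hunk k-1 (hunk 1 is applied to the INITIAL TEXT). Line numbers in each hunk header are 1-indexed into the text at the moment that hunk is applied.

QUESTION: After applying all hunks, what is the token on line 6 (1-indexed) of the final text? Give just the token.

Answer: ffw

Derivation:
Hunk 1: at line 9 remove [dtejy] add [xdxig,wkmxy,dvliu] -> 16 lines: ulz itytn omc rvmy gqm whz rloc eis uqdde jpp xdxig wkmxy dvliu ndz exbh xmun
Hunk 2: at line 4 remove [whz,rloc] add [jpnhz,mjv] -> 16 lines: ulz itytn omc rvmy gqm jpnhz mjv eis uqdde jpp xdxig wkmxy dvliu ndz exbh xmun
Hunk 3: at line 5 remove [mjv,eis,uqdde] add [uirom] -> 14 lines: ulz itytn omc rvmy gqm jpnhz uirom jpp xdxig wkmxy dvliu ndz exbh xmun
Hunk 4: at line 3 remove [gqm,jpnhz] add [flab,ffw] -> 14 lines: ulz itytn omc rvmy flab ffw uirom jpp xdxig wkmxy dvliu ndz exbh xmun
Final line 6: ffw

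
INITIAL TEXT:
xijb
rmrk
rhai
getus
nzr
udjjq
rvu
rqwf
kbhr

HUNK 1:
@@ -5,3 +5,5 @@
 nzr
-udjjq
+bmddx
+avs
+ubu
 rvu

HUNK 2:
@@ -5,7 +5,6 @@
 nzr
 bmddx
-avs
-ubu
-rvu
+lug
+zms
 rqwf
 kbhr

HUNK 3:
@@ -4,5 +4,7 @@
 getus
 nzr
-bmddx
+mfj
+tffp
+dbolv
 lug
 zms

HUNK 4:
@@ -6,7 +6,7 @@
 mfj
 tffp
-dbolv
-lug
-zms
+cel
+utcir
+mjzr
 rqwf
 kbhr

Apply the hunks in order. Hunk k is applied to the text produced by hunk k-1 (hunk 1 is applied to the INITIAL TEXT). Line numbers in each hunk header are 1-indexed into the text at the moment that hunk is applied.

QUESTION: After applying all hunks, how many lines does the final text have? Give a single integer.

Hunk 1: at line 5 remove [udjjq] add [bmddx,avs,ubu] -> 11 lines: xijb rmrk rhai getus nzr bmddx avs ubu rvu rqwf kbhr
Hunk 2: at line 5 remove [avs,ubu,rvu] add [lug,zms] -> 10 lines: xijb rmrk rhai getus nzr bmddx lug zms rqwf kbhr
Hunk 3: at line 4 remove [bmddx] add [mfj,tffp,dbolv] -> 12 lines: xijb rmrk rhai getus nzr mfj tffp dbolv lug zms rqwf kbhr
Hunk 4: at line 6 remove [dbolv,lug,zms] add [cel,utcir,mjzr] -> 12 lines: xijb rmrk rhai getus nzr mfj tffp cel utcir mjzr rqwf kbhr
Final line count: 12

Answer: 12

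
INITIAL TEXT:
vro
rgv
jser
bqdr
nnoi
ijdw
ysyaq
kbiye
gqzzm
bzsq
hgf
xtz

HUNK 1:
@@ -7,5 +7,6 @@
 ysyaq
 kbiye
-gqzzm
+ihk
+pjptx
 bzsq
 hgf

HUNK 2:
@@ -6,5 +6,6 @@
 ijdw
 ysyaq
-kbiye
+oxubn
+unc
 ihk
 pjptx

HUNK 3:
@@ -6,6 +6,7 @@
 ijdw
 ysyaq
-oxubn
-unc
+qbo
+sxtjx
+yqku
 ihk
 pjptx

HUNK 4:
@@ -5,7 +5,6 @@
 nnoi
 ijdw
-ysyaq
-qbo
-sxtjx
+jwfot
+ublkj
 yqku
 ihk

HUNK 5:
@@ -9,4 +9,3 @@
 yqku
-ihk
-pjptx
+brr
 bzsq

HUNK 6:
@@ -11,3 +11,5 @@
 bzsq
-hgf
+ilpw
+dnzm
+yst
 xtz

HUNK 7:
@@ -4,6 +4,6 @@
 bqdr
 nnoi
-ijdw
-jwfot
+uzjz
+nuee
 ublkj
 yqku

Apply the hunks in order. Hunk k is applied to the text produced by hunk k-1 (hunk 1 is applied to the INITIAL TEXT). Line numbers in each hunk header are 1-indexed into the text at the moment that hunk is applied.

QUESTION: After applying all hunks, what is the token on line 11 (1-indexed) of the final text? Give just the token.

Answer: bzsq

Derivation:
Hunk 1: at line 7 remove [gqzzm] add [ihk,pjptx] -> 13 lines: vro rgv jser bqdr nnoi ijdw ysyaq kbiye ihk pjptx bzsq hgf xtz
Hunk 2: at line 6 remove [kbiye] add [oxubn,unc] -> 14 lines: vro rgv jser bqdr nnoi ijdw ysyaq oxubn unc ihk pjptx bzsq hgf xtz
Hunk 3: at line 6 remove [oxubn,unc] add [qbo,sxtjx,yqku] -> 15 lines: vro rgv jser bqdr nnoi ijdw ysyaq qbo sxtjx yqku ihk pjptx bzsq hgf xtz
Hunk 4: at line 5 remove [ysyaq,qbo,sxtjx] add [jwfot,ublkj] -> 14 lines: vro rgv jser bqdr nnoi ijdw jwfot ublkj yqku ihk pjptx bzsq hgf xtz
Hunk 5: at line 9 remove [ihk,pjptx] add [brr] -> 13 lines: vro rgv jser bqdr nnoi ijdw jwfot ublkj yqku brr bzsq hgf xtz
Hunk 6: at line 11 remove [hgf] add [ilpw,dnzm,yst] -> 15 lines: vro rgv jser bqdr nnoi ijdw jwfot ublkj yqku brr bzsq ilpw dnzm yst xtz
Hunk 7: at line 4 remove [ijdw,jwfot] add [uzjz,nuee] -> 15 lines: vro rgv jser bqdr nnoi uzjz nuee ublkj yqku brr bzsq ilpw dnzm yst xtz
Final line 11: bzsq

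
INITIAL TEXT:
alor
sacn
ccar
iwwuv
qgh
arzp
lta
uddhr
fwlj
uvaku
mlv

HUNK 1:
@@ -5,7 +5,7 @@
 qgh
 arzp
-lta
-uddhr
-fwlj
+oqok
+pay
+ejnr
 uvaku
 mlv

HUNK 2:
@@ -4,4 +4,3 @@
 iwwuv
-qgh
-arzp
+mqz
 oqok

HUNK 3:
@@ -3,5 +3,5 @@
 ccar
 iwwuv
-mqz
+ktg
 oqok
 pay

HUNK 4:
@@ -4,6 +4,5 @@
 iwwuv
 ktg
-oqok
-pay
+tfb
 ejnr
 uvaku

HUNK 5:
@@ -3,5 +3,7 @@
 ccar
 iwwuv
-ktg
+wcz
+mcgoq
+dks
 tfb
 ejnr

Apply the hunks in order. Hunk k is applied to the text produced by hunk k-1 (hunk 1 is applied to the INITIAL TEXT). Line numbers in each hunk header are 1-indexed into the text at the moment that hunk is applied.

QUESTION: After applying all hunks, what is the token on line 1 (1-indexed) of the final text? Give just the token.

Answer: alor

Derivation:
Hunk 1: at line 5 remove [lta,uddhr,fwlj] add [oqok,pay,ejnr] -> 11 lines: alor sacn ccar iwwuv qgh arzp oqok pay ejnr uvaku mlv
Hunk 2: at line 4 remove [qgh,arzp] add [mqz] -> 10 lines: alor sacn ccar iwwuv mqz oqok pay ejnr uvaku mlv
Hunk 3: at line 3 remove [mqz] add [ktg] -> 10 lines: alor sacn ccar iwwuv ktg oqok pay ejnr uvaku mlv
Hunk 4: at line 4 remove [oqok,pay] add [tfb] -> 9 lines: alor sacn ccar iwwuv ktg tfb ejnr uvaku mlv
Hunk 5: at line 3 remove [ktg] add [wcz,mcgoq,dks] -> 11 lines: alor sacn ccar iwwuv wcz mcgoq dks tfb ejnr uvaku mlv
Final line 1: alor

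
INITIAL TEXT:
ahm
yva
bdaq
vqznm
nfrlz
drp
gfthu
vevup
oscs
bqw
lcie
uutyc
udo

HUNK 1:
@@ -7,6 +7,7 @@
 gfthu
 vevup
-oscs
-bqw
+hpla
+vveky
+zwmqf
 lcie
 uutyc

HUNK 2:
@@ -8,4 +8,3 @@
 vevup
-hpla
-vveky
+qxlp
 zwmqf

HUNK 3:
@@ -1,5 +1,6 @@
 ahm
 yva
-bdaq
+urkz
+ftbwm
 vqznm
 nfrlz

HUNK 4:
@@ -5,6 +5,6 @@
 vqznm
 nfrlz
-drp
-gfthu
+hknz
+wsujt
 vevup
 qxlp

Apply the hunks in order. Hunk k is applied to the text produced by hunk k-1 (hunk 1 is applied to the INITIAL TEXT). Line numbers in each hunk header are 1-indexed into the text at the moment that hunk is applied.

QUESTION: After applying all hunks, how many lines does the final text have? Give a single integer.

Answer: 14

Derivation:
Hunk 1: at line 7 remove [oscs,bqw] add [hpla,vveky,zwmqf] -> 14 lines: ahm yva bdaq vqznm nfrlz drp gfthu vevup hpla vveky zwmqf lcie uutyc udo
Hunk 2: at line 8 remove [hpla,vveky] add [qxlp] -> 13 lines: ahm yva bdaq vqznm nfrlz drp gfthu vevup qxlp zwmqf lcie uutyc udo
Hunk 3: at line 1 remove [bdaq] add [urkz,ftbwm] -> 14 lines: ahm yva urkz ftbwm vqznm nfrlz drp gfthu vevup qxlp zwmqf lcie uutyc udo
Hunk 4: at line 5 remove [drp,gfthu] add [hknz,wsujt] -> 14 lines: ahm yva urkz ftbwm vqznm nfrlz hknz wsujt vevup qxlp zwmqf lcie uutyc udo
Final line count: 14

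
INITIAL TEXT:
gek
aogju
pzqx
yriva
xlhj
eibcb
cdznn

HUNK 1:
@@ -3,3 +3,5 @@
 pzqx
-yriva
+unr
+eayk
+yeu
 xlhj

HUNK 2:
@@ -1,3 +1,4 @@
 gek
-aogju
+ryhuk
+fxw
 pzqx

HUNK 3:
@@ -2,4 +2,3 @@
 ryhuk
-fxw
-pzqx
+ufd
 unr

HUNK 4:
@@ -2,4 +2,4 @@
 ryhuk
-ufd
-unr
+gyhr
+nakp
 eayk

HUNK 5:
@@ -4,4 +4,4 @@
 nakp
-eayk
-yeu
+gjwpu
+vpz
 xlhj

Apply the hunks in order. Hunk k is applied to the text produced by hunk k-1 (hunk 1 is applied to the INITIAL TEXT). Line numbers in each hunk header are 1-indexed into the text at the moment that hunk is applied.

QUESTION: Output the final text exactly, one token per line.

Answer: gek
ryhuk
gyhr
nakp
gjwpu
vpz
xlhj
eibcb
cdznn

Derivation:
Hunk 1: at line 3 remove [yriva] add [unr,eayk,yeu] -> 9 lines: gek aogju pzqx unr eayk yeu xlhj eibcb cdznn
Hunk 2: at line 1 remove [aogju] add [ryhuk,fxw] -> 10 lines: gek ryhuk fxw pzqx unr eayk yeu xlhj eibcb cdznn
Hunk 3: at line 2 remove [fxw,pzqx] add [ufd] -> 9 lines: gek ryhuk ufd unr eayk yeu xlhj eibcb cdznn
Hunk 4: at line 2 remove [ufd,unr] add [gyhr,nakp] -> 9 lines: gek ryhuk gyhr nakp eayk yeu xlhj eibcb cdznn
Hunk 5: at line 4 remove [eayk,yeu] add [gjwpu,vpz] -> 9 lines: gek ryhuk gyhr nakp gjwpu vpz xlhj eibcb cdznn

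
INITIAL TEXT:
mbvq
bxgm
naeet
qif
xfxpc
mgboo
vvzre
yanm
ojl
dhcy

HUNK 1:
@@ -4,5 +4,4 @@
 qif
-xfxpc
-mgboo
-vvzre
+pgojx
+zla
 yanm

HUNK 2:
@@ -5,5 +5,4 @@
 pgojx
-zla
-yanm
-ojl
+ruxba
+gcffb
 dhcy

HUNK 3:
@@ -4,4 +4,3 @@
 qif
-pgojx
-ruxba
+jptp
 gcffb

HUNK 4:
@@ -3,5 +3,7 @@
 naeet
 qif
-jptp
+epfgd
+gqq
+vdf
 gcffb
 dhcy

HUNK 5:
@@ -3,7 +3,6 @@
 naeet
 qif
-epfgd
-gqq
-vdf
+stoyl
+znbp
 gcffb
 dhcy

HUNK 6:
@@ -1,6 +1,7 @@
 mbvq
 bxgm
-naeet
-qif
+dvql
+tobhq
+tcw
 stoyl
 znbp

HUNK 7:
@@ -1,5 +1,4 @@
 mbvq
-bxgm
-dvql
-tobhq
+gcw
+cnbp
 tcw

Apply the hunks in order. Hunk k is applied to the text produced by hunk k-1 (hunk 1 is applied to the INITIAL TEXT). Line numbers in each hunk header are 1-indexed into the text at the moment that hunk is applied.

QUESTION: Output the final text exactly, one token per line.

Answer: mbvq
gcw
cnbp
tcw
stoyl
znbp
gcffb
dhcy

Derivation:
Hunk 1: at line 4 remove [xfxpc,mgboo,vvzre] add [pgojx,zla] -> 9 lines: mbvq bxgm naeet qif pgojx zla yanm ojl dhcy
Hunk 2: at line 5 remove [zla,yanm,ojl] add [ruxba,gcffb] -> 8 lines: mbvq bxgm naeet qif pgojx ruxba gcffb dhcy
Hunk 3: at line 4 remove [pgojx,ruxba] add [jptp] -> 7 lines: mbvq bxgm naeet qif jptp gcffb dhcy
Hunk 4: at line 3 remove [jptp] add [epfgd,gqq,vdf] -> 9 lines: mbvq bxgm naeet qif epfgd gqq vdf gcffb dhcy
Hunk 5: at line 3 remove [epfgd,gqq,vdf] add [stoyl,znbp] -> 8 lines: mbvq bxgm naeet qif stoyl znbp gcffb dhcy
Hunk 6: at line 1 remove [naeet,qif] add [dvql,tobhq,tcw] -> 9 lines: mbvq bxgm dvql tobhq tcw stoyl znbp gcffb dhcy
Hunk 7: at line 1 remove [bxgm,dvql,tobhq] add [gcw,cnbp] -> 8 lines: mbvq gcw cnbp tcw stoyl znbp gcffb dhcy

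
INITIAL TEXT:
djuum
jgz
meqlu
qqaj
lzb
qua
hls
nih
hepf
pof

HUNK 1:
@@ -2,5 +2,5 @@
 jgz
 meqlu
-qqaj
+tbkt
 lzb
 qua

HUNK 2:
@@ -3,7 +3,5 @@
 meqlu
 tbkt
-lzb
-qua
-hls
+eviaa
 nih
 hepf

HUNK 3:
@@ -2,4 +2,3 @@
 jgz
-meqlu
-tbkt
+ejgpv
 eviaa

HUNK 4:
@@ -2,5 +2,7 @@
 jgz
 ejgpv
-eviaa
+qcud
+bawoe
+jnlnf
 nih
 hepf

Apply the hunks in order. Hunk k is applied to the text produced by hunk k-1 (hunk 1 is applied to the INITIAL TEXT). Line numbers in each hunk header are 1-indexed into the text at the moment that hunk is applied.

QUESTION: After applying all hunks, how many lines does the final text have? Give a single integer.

Answer: 9

Derivation:
Hunk 1: at line 2 remove [qqaj] add [tbkt] -> 10 lines: djuum jgz meqlu tbkt lzb qua hls nih hepf pof
Hunk 2: at line 3 remove [lzb,qua,hls] add [eviaa] -> 8 lines: djuum jgz meqlu tbkt eviaa nih hepf pof
Hunk 3: at line 2 remove [meqlu,tbkt] add [ejgpv] -> 7 lines: djuum jgz ejgpv eviaa nih hepf pof
Hunk 4: at line 2 remove [eviaa] add [qcud,bawoe,jnlnf] -> 9 lines: djuum jgz ejgpv qcud bawoe jnlnf nih hepf pof
Final line count: 9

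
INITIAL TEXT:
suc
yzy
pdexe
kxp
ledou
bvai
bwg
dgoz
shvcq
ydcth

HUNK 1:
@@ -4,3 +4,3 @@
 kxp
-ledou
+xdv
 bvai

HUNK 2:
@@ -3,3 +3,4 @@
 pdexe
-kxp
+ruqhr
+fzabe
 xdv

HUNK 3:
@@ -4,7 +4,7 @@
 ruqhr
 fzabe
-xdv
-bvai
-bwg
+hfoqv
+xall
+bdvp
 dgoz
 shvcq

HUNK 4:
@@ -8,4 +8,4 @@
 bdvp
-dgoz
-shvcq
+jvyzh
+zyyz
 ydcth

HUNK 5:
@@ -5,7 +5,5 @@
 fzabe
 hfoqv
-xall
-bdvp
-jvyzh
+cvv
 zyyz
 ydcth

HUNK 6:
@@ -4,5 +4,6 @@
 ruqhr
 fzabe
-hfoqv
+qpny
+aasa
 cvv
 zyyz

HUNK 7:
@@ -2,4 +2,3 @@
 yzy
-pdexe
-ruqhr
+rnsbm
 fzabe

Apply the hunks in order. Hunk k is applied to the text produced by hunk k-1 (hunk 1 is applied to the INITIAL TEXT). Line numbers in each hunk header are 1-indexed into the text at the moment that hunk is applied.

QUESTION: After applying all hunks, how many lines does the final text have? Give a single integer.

Hunk 1: at line 4 remove [ledou] add [xdv] -> 10 lines: suc yzy pdexe kxp xdv bvai bwg dgoz shvcq ydcth
Hunk 2: at line 3 remove [kxp] add [ruqhr,fzabe] -> 11 lines: suc yzy pdexe ruqhr fzabe xdv bvai bwg dgoz shvcq ydcth
Hunk 3: at line 4 remove [xdv,bvai,bwg] add [hfoqv,xall,bdvp] -> 11 lines: suc yzy pdexe ruqhr fzabe hfoqv xall bdvp dgoz shvcq ydcth
Hunk 4: at line 8 remove [dgoz,shvcq] add [jvyzh,zyyz] -> 11 lines: suc yzy pdexe ruqhr fzabe hfoqv xall bdvp jvyzh zyyz ydcth
Hunk 5: at line 5 remove [xall,bdvp,jvyzh] add [cvv] -> 9 lines: suc yzy pdexe ruqhr fzabe hfoqv cvv zyyz ydcth
Hunk 6: at line 4 remove [hfoqv] add [qpny,aasa] -> 10 lines: suc yzy pdexe ruqhr fzabe qpny aasa cvv zyyz ydcth
Hunk 7: at line 2 remove [pdexe,ruqhr] add [rnsbm] -> 9 lines: suc yzy rnsbm fzabe qpny aasa cvv zyyz ydcth
Final line count: 9

Answer: 9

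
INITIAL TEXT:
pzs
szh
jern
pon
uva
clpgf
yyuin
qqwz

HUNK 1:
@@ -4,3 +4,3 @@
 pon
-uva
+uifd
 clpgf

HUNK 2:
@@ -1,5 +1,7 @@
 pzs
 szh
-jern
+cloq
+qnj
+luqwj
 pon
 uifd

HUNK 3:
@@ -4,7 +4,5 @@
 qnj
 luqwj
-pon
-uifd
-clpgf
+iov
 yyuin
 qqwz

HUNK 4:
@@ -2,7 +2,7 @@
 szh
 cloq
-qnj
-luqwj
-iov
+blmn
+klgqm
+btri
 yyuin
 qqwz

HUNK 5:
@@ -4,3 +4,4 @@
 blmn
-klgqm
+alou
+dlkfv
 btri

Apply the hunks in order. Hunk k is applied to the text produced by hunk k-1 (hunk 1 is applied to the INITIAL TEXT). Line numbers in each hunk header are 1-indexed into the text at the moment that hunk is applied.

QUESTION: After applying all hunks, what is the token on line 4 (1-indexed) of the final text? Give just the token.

Answer: blmn

Derivation:
Hunk 1: at line 4 remove [uva] add [uifd] -> 8 lines: pzs szh jern pon uifd clpgf yyuin qqwz
Hunk 2: at line 1 remove [jern] add [cloq,qnj,luqwj] -> 10 lines: pzs szh cloq qnj luqwj pon uifd clpgf yyuin qqwz
Hunk 3: at line 4 remove [pon,uifd,clpgf] add [iov] -> 8 lines: pzs szh cloq qnj luqwj iov yyuin qqwz
Hunk 4: at line 2 remove [qnj,luqwj,iov] add [blmn,klgqm,btri] -> 8 lines: pzs szh cloq blmn klgqm btri yyuin qqwz
Hunk 5: at line 4 remove [klgqm] add [alou,dlkfv] -> 9 lines: pzs szh cloq blmn alou dlkfv btri yyuin qqwz
Final line 4: blmn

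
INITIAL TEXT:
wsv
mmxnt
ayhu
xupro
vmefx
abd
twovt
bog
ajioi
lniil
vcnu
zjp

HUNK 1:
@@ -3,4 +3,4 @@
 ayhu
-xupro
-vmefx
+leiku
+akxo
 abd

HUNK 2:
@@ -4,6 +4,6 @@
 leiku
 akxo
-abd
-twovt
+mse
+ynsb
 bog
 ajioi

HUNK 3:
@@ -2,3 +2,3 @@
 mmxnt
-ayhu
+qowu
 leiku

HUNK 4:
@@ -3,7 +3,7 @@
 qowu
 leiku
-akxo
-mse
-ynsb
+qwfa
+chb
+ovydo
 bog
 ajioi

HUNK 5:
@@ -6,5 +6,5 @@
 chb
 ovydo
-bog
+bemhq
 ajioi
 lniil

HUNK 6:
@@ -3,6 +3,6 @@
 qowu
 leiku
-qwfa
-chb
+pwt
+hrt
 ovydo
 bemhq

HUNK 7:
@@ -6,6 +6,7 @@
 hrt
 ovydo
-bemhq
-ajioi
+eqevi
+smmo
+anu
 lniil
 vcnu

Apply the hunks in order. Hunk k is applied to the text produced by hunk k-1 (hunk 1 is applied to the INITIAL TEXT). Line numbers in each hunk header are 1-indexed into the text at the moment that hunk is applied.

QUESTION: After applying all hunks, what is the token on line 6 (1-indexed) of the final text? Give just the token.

Hunk 1: at line 3 remove [xupro,vmefx] add [leiku,akxo] -> 12 lines: wsv mmxnt ayhu leiku akxo abd twovt bog ajioi lniil vcnu zjp
Hunk 2: at line 4 remove [abd,twovt] add [mse,ynsb] -> 12 lines: wsv mmxnt ayhu leiku akxo mse ynsb bog ajioi lniil vcnu zjp
Hunk 3: at line 2 remove [ayhu] add [qowu] -> 12 lines: wsv mmxnt qowu leiku akxo mse ynsb bog ajioi lniil vcnu zjp
Hunk 4: at line 3 remove [akxo,mse,ynsb] add [qwfa,chb,ovydo] -> 12 lines: wsv mmxnt qowu leiku qwfa chb ovydo bog ajioi lniil vcnu zjp
Hunk 5: at line 6 remove [bog] add [bemhq] -> 12 lines: wsv mmxnt qowu leiku qwfa chb ovydo bemhq ajioi lniil vcnu zjp
Hunk 6: at line 3 remove [qwfa,chb] add [pwt,hrt] -> 12 lines: wsv mmxnt qowu leiku pwt hrt ovydo bemhq ajioi lniil vcnu zjp
Hunk 7: at line 6 remove [bemhq,ajioi] add [eqevi,smmo,anu] -> 13 lines: wsv mmxnt qowu leiku pwt hrt ovydo eqevi smmo anu lniil vcnu zjp
Final line 6: hrt

Answer: hrt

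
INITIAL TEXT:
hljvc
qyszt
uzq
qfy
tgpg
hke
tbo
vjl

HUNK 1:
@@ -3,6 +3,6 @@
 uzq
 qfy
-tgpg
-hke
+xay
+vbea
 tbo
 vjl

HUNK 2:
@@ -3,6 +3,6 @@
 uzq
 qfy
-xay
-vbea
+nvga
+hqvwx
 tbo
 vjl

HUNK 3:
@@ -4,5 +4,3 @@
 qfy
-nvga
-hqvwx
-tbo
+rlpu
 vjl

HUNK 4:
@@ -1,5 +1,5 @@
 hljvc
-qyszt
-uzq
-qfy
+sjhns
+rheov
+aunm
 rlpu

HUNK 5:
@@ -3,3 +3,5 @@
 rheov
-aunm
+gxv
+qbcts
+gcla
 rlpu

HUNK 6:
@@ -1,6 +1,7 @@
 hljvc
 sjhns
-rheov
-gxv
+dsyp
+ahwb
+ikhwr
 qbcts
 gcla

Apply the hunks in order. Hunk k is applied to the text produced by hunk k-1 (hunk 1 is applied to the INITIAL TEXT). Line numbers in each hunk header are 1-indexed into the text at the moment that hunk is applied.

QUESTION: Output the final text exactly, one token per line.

Answer: hljvc
sjhns
dsyp
ahwb
ikhwr
qbcts
gcla
rlpu
vjl

Derivation:
Hunk 1: at line 3 remove [tgpg,hke] add [xay,vbea] -> 8 lines: hljvc qyszt uzq qfy xay vbea tbo vjl
Hunk 2: at line 3 remove [xay,vbea] add [nvga,hqvwx] -> 8 lines: hljvc qyszt uzq qfy nvga hqvwx tbo vjl
Hunk 3: at line 4 remove [nvga,hqvwx,tbo] add [rlpu] -> 6 lines: hljvc qyszt uzq qfy rlpu vjl
Hunk 4: at line 1 remove [qyszt,uzq,qfy] add [sjhns,rheov,aunm] -> 6 lines: hljvc sjhns rheov aunm rlpu vjl
Hunk 5: at line 3 remove [aunm] add [gxv,qbcts,gcla] -> 8 lines: hljvc sjhns rheov gxv qbcts gcla rlpu vjl
Hunk 6: at line 1 remove [rheov,gxv] add [dsyp,ahwb,ikhwr] -> 9 lines: hljvc sjhns dsyp ahwb ikhwr qbcts gcla rlpu vjl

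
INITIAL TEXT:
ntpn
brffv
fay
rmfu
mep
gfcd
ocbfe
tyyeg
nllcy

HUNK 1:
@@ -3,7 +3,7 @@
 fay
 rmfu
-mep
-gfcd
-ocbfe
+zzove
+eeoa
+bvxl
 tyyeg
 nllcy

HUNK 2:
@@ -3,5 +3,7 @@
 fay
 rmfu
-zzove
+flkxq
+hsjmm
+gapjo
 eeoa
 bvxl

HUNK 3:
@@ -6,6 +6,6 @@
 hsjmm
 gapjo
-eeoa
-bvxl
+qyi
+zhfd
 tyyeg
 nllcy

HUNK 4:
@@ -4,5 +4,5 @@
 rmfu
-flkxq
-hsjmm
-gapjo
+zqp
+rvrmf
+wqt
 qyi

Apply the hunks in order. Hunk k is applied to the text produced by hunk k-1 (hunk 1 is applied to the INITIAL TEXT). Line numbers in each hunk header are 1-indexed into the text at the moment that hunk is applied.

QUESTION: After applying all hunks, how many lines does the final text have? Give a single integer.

Answer: 11

Derivation:
Hunk 1: at line 3 remove [mep,gfcd,ocbfe] add [zzove,eeoa,bvxl] -> 9 lines: ntpn brffv fay rmfu zzove eeoa bvxl tyyeg nllcy
Hunk 2: at line 3 remove [zzove] add [flkxq,hsjmm,gapjo] -> 11 lines: ntpn brffv fay rmfu flkxq hsjmm gapjo eeoa bvxl tyyeg nllcy
Hunk 3: at line 6 remove [eeoa,bvxl] add [qyi,zhfd] -> 11 lines: ntpn brffv fay rmfu flkxq hsjmm gapjo qyi zhfd tyyeg nllcy
Hunk 4: at line 4 remove [flkxq,hsjmm,gapjo] add [zqp,rvrmf,wqt] -> 11 lines: ntpn brffv fay rmfu zqp rvrmf wqt qyi zhfd tyyeg nllcy
Final line count: 11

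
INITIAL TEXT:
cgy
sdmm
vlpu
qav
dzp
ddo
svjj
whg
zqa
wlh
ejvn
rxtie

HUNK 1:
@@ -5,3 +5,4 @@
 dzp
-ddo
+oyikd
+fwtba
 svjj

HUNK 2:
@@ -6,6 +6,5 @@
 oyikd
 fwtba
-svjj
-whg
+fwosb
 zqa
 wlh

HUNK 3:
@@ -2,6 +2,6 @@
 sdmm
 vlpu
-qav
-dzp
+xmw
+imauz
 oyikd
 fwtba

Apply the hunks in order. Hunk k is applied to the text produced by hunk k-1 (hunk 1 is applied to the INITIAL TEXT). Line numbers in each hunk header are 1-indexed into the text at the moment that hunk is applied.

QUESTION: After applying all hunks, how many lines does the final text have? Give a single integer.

Hunk 1: at line 5 remove [ddo] add [oyikd,fwtba] -> 13 lines: cgy sdmm vlpu qav dzp oyikd fwtba svjj whg zqa wlh ejvn rxtie
Hunk 2: at line 6 remove [svjj,whg] add [fwosb] -> 12 lines: cgy sdmm vlpu qav dzp oyikd fwtba fwosb zqa wlh ejvn rxtie
Hunk 3: at line 2 remove [qav,dzp] add [xmw,imauz] -> 12 lines: cgy sdmm vlpu xmw imauz oyikd fwtba fwosb zqa wlh ejvn rxtie
Final line count: 12

Answer: 12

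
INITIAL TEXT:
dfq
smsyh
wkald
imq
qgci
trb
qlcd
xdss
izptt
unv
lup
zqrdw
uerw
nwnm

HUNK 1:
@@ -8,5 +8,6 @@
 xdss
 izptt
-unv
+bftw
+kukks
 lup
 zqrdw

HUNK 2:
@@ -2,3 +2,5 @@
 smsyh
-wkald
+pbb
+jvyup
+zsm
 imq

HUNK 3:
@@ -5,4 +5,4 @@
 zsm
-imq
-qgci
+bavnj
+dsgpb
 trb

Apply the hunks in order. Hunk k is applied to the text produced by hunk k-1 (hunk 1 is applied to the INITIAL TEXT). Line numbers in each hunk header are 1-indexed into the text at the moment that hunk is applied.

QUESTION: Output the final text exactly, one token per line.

Answer: dfq
smsyh
pbb
jvyup
zsm
bavnj
dsgpb
trb
qlcd
xdss
izptt
bftw
kukks
lup
zqrdw
uerw
nwnm

Derivation:
Hunk 1: at line 8 remove [unv] add [bftw,kukks] -> 15 lines: dfq smsyh wkald imq qgci trb qlcd xdss izptt bftw kukks lup zqrdw uerw nwnm
Hunk 2: at line 2 remove [wkald] add [pbb,jvyup,zsm] -> 17 lines: dfq smsyh pbb jvyup zsm imq qgci trb qlcd xdss izptt bftw kukks lup zqrdw uerw nwnm
Hunk 3: at line 5 remove [imq,qgci] add [bavnj,dsgpb] -> 17 lines: dfq smsyh pbb jvyup zsm bavnj dsgpb trb qlcd xdss izptt bftw kukks lup zqrdw uerw nwnm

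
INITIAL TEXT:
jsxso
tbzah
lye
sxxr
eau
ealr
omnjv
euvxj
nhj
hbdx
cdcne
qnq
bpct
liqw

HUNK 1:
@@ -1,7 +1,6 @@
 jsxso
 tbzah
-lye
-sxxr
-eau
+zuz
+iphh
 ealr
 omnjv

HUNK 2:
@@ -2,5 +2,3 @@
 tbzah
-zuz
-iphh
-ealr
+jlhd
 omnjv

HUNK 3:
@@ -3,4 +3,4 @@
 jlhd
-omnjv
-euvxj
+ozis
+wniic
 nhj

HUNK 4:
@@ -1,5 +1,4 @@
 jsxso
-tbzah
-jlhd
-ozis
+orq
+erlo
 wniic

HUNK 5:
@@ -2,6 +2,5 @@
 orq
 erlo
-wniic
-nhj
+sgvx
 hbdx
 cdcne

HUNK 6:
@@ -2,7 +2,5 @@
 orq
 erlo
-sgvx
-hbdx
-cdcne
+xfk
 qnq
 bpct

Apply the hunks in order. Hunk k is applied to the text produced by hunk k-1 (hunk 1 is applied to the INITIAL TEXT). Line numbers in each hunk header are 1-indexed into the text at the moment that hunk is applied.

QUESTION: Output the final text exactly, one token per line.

Hunk 1: at line 1 remove [lye,sxxr,eau] add [zuz,iphh] -> 13 lines: jsxso tbzah zuz iphh ealr omnjv euvxj nhj hbdx cdcne qnq bpct liqw
Hunk 2: at line 2 remove [zuz,iphh,ealr] add [jlhd] -> 11 lines: jsxso tbzah jlhd omnjv euvxj nhj hbdx cdcne qnq bpct liqw
Hunk 3: at line 3 remove [omnjv,euvxj] add [ozis,wniic] -> 11 lines: jsxso tbzah jlhd ozis wniic nhj hbdx cdcne qnq bpct liqw
Hunk 4: at line 1 remove [tbzah,jlhd,ozis] add [orq,erlo] -> 10 lines: jsxso orq erlo wniic nhj hbdx cdcne qnq bpct liqw
Hunk 5: at line 2 remove [wniic,nhj] add [sgvx] -> 9 lines: jsxso orq erlo sgvx hbdx cdcne qnq bpct liqw
Hunk 6: at line 2 remove [sgvx,hbdx,cdcne] add [xfk] -> 7 lines: jsxso orq erlo xfk qnq bpct liqw

Answer: jsxso
orq
erlo
xfk
qnq
bpct
liqw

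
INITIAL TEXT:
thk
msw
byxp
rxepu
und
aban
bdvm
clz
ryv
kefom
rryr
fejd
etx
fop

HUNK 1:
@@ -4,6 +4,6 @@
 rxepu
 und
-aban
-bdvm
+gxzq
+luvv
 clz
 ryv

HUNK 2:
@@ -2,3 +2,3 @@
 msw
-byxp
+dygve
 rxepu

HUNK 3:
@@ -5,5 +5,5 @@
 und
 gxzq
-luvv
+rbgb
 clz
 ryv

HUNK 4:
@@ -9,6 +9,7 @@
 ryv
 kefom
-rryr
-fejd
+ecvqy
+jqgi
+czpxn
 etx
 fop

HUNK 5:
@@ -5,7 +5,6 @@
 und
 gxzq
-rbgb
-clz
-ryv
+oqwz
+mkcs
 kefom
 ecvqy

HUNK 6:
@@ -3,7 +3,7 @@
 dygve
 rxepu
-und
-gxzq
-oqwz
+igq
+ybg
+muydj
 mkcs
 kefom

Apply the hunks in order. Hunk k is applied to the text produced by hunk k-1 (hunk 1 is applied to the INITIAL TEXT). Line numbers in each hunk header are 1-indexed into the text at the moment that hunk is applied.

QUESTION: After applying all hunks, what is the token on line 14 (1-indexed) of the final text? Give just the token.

Hunk 1: at line 4 remove [aban,bdvm] add [gxzq,luvv] -> 14 lines: thk msw byxp rxepu und gxzq luvv clz ryv kefom rryr fejd etx fop
Hunk 2: at line 2 remove [byxp] add [dygve] -> 14 lines: thk msw dygve rxepu und gxzq luvv clz ryv kefom rryr fejd etx fop
Hunk 3: at line 5 remove [luvv] add [rbgb] -> 14 lines: thk msw dygve rxepu und gxzq rbgb clz ryv kefom rryr fejd etx fop
Hunk 4: at line 9 remove [rryr,fejd] add [ecvqy,jqgi,czpxn] -> 15 lines: thk msw dygve rxepu und gxzq rbgb clz ryv kefom ecvqy jqgi czpxn etx fop
Hunk 5: at line 5 remove [rbgb,clz,ryv] add [oqwz,mkcs] -> 14 lines: thk msw dygve rxepu und gxzq oqwz mkcs kefom ecvqy jqgi czpxn etx fop
Hunk 6: at line 3 remove [und,gxzq,oqwz] add [igq,ybg,muydj] -> 14 lines: thk msw dygve rxepu igq ybg muydj mkcs kefom ecvqy jqgi czpxn etx fop
Final line 14: fop

Answer: fop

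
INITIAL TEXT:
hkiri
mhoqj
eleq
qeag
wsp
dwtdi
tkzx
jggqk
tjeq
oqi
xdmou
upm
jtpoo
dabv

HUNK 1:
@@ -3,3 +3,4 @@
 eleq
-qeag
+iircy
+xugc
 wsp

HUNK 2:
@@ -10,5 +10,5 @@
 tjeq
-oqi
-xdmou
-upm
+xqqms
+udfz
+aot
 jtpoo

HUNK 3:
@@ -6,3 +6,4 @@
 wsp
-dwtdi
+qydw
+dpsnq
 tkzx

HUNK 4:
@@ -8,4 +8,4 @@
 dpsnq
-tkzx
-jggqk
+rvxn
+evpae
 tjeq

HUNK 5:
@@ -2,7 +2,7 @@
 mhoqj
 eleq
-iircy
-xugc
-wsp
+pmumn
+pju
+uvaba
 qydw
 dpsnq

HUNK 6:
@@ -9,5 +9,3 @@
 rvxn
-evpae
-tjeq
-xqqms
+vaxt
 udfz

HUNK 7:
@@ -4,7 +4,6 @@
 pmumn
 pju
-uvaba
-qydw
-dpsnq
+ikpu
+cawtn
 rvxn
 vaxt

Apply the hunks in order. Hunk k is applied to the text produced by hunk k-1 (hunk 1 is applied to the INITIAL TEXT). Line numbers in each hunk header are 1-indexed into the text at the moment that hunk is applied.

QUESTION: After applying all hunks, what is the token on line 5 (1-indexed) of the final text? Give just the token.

Answer: pju

Derivation:
Hunk 1: at line 3 remove [qeag] add [iircy,xugc] -> 15 lines: hkiri mhoqj eleq iircy xugc wsp dwtdi tkzx jggqk tjeq oqi xdmou upm jtpoo dabv
Hunk 2: at line 10 remove [oqi,xdmou,upm] add [xqqms,udfz,aot] -> 15 lines: hkiri mhoqj eleq iircy xugc wsp dwtdi tkzx jggqk tjeq xqqms udfz aot jtpoo dabv
Hunk 3: at line 6 remove [dwtdi] add [qydw,dpsnq] -> 16 lines: hkiri mhoqj eleq iircy xugc wsp qydw dpsnq tkzx jggqk tjeq xqqms udfz aot jtpoo dabv
Hunk 4: at line 8 remove [tkzx,jggqk] add [rvxn,evpae] -> 16 lines: hkiri mhoqj eleq iircy xugc wsp qydw dpsnq rvxn evpae tjeq xqqms udfz aot jtpoo dabv
Hunk 5: at line 2 remove [iircy,xugc,wsp] add [pmumn,pju,uvaba] -> 16 lines: hkiri mhoqj eleq pmumn pju uvaba qydw dpsnq rvxn evpae tjeq xqqms udfz aot jtpoo dabv
Hunk 6: at line 9 remove [evpae,tjeq,xqqms] add [vaxt] -> 14 lines: hkiri mhoqj eleq pmumn pju uvaba qydw dpsnq rvxn vaxt udfz aot jtpoo dabv
Hunk 7: at line 4 remove [uvaba,qydw,dpsnq] add [ikpu,cawtn] -> 13 lines: hkiri mhoqj eleq pmumn pju ikpu cawtn rvxn vaxt udfz aot jtpoo dabv
Final line 5: pju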